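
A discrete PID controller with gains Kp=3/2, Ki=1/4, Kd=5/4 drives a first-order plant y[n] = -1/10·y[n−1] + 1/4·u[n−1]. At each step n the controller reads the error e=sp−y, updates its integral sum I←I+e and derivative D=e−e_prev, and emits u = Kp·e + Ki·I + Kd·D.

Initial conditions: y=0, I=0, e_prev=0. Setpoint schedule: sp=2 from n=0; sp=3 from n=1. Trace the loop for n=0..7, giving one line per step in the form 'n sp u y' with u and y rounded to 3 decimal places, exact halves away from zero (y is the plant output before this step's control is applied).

0 2 6.000 0.000
1 3 2.500 1.500
2 3 6.575 0.475
3 3 2.561 1.596
4 3 7.660 0.481
5 3 2.737 1.867
6 3 8.862 0.497
7 3 2.771 2.166

(exact arithmetic carried between steps; '≈' marks a value shown rounded to 6 d.p. or computed from one; I and e_prev carry over from the previous line; the table rounds u and y to 3 d.p., halves away from zero)
n=0: y=0, sp=2, e=sp−y=2; I=2, D=e−e_prev=2; u=3/2·2+1/4·2+5/4·2=6; next y=-1/10·0+1/4·6=1.5
n=1: y=1.5, sp=3, e=sp−y=1.5; I=3.5, D=e−e_prev=-0.5; u=3/2·1.5+1/4·3.5+5/4·(-0.5)=2.5; next y=-1/10·1.5+1/4·2.5=0.475
n=2: y=0.475, sp=3, e=sp−y=2.525; I=6.025, D=e−e_prev=1.025; u=3/2·2.525+1/4·6.025+5/4·1.025=6.575; next y=-1/10·0.475+1/4·6.575=1.59625
n=3: y=1.59625, sp=3, e=sp−y=1.40375; I=7.42875, D=e−e_prev=-1.12125; u=3/2·1.40375+1/4·7.42875+5/4·(-1.12125)=2.56125; next y=-1/10·1.59625+1/4·2.56125≈0.480688
n=4: y≈0.480688, sp=3, e=sp−y≈2.519313; I≈9.948063, D=e−e_prev≈1.115563; u=3/2·2.519313+1/4·9.948063+5/4·1.115563≈7.660438; next y=-1/10·0.480688+1/4·7.660438≈1.867041
n=5: y≈1.867041, sp=3, e=sp−y≈1.132959; I≈11.081022, D=e−e_prev≈-1.386353; u=3/2·1.132959+1/4·11.081022+5/4·(-1.386353)≈2.736753; next y=-1/10·1.867041+1/4·2.736753≈0.497484
n=6: y≈0.497484, sp=3, e=sp−y≈2.502516; I≈13.583538, D=e−e_prev≈1.369556; u=3/2·2.502516+1/4·13.583538+5/4·1.369556≈8.861604; next y=-1/10·0.497484+1/4·8.861604≈2.165652
n=7: y≈2.165652, sp=3, e=sp−y≈0.834348; I≈14.417885, D=e−e_prev≈-1.668168; u=3/2·0.834348+1/4·14.417885+5/4·(-1.668168)≈2.770782; next y=-1/10·2.165652+1/4·2.770782≈0.476130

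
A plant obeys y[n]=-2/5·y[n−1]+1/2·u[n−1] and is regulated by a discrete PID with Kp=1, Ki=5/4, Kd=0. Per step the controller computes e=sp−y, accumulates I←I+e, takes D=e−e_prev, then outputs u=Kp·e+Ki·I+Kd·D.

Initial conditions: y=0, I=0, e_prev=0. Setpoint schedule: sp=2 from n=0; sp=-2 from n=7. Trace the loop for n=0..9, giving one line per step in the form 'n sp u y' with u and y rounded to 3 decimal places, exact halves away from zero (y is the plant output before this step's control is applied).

(exact arithmetic carried between steps; '≈' marks a value shown rounded to 6 d.p. or computed from one; I and e_prev carry over from the previous line; the table rounds u and y to 3 d.p., halves away from zero)
n=0: y=0, sp=2, e=sp−y=2; I=2, D=e−e_prev=2; u=1·2+5/4·2+0·2=4.5; next y=-2/5·0+1/2·4.5=2.25
n=1: y=2.25, sp=2, e=sp−y=-0.25; I=1.75, D=e−e_prev=-2.25; u=1·(-0.25)+5/4·1.75+0·(-2.25)=1.9375; next y=-2/5·2.25+1/2·1.9375=0.06875
n=2: y=0.06875, sp=2, e=sp−y=1.93125; I=3.68125, D=e−e_prev=2.18125; u=1·1.93125+5/4·3.68125+0·2.18125≈6.532813; next y=-2/5·0.06875+1/2·6.532813≈3.238906
n=3: y≈3.238906, sp=2, e=sp−y≈-1.238906; I≈2.442344, D=e−e_prev≈-3.170156; u=1·(-1.238906)+5/4·2.442344+0·(-3.170156)≈1.814023; next y=-2/5·3.238906+1/2·1.814023≈-0.388551
n=4: y≈-0.388551, sp=2, e=sp−y≈2.388551; I≈4.830895, D=e−e_prev≈3.627457; u=1·2.388551+5/4·4.830895+0·3.627457≈8.427169; next y=-2/5·(-0.388551)+1/2·8.427169≈4.369005
n=5: y≈4.369005, sp=2, e=sp−y≈-2.369005; I≈2.461890, D=e−e_prev≈-4.757556; u=1·(-2.369005)+5/4·2.461890+0·(-4.757556)≈0.708357; next y=-2/5·4.369005+1/2·0.708357≈-1.393423
n=6: y≈-1.393423, sp=2, e=sp−y≈3.393423; I≈5.855313, D=e−e_prev≈5.762428; u=1·3.393423+5/4·5.855313+0·5.762428≈10.712564; next y=-2/5·(-1.393423)+1/2·10.712564≈5.913651
n=7: y≈5.913651, sp=-2, e=sp−y≈-7.913651; I≈-2.058339, D=e−e_prev≈-11.307075; u=1·(-7.913651)+5/4·(-2.058339)+0·(-11.307075)≈-10.486575; next y=-2/5·5.913651+1/2·(-10.486575)≈-7.608748
n=8: y≈-7.608748, sp=-2, e=sp−y≈5.608748; I≈3.550409, D=e−e_prev≈13.522399; u=1·5.608748+5/4·3.550409+0·13.522399≈10.046760; next y=-2/5·(-7.608748)+1/2·10.046760≈8.066879
n=9: y≈8.066879, sp=-2, e=sp−y≈-10.066879; I≈-6.516470, D=e−e_prev≈-15.675627; u=1·(-10.066879)+5/4·(-6.516470)+0·(-15.675627)≈-18.212466; next y=-2/5·8.066879+1/2·(-18.212466)≈-12.332985

0 2 4.500 0.000
1 2 1.938 2.250
2 2 6.533 0.069
3 2 1.814 3.239
4 2 8.427 -0.389
5 2 0.708 4.369
6 2 10.713 -1.393
7 -2 -10.487 5.914
8 -2 10.047 -7.609
9 -2 -18.212 8.067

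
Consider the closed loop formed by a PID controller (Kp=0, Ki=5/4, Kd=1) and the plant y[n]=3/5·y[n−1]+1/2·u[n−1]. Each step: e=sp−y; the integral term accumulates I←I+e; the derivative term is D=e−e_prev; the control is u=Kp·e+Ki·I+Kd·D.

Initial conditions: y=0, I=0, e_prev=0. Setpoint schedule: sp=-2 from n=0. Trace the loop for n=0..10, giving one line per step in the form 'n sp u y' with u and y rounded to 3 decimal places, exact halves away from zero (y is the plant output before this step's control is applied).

0 -2 -4.500 0.000
1 -2 0.063 -2.250
2 -2 -3.970 -1.319
3 -2 -0.611 -2.776
4 -2 -2.910 -1.971
5 -2 -0.641 -2.638
6 -2 -2.163 -1.903
7 -2 -0.829 -2.223
8 -2 -1.938 -1.749
9 -2 -1.171 -2.018
10 -2 -1.917 -1.796

(exact arithmetic carried between steps; '≈' marks a value shown rounded to 6 d.p. or computed from one; I and e_prev carry over from the previous line; the table rounds u and y to 3 d.p., halves away from zero)
n=0: y=0, sp=-2, e=sp−y=-2; I=-2, D=e−e_prev=-2; u=0·(-2)+5/4·(-2)+1·(-2)=-4.5; next y=3/5·0+1/2·(-4.5)=-2.25
n=1: y=-2.25, sp=-2, e=sp−y=0.25; I=-1.75, D=e−e_prev=2.25; u=0·0.25+5/4·(-1.75)+1·2.25=0.0625; next y=3/5·(-2.25)+1/2·0.0625=-1.31875
n=2: y=-1.31875, sp=-2, e=sp−y=-0.68125; I=-2.43125, D=e−e_prev=-0.93125; u=0·(-0.68125)+5/4·(-2.43125)+1·(-0.93125)≈-3.970313; next y=3/5·(-1.31875)+1/2·(-3.970313)≈-2.776406
n=3: y≈-2.776406, sp=-2, e=sp−y≈0.776406; I≈-1.654844, D=e−e_prev≈1.457656; u=0·0.776406+5/4·(-1.654844)+1·1.457656≈-0.610898; next y=3/5·(-2.776406)+1/2·(-0.610898)≈-1.971293
n=4: y≈-1.971293, sp=-2, e=sp−y≈-0.028707; I≈-1.683551, D=e−e_prev≈-0.805113; u=0·(-0.028707)+5/4·(-1.683551)+1·(-0.805113)≈-2.909552; next y=3/5·(-1.971293)+1/2·(-2.909552)≈-2.637552
n=5: y≈-2.637552, sp=-2, e=sp−y≈0.637552; I≈-1.045999, D=e−e_prev≈0.666259; u=0·0.637552+5/4·(-1.045999)+1·0.666259≈-0.641240; next y=3/5·(-2.637552)+1/2·(-0.641240)≈-1.903151
n=6: y≈-1.903151, sp=-2, e=sp−y≈-0.096849; I≈-1.142848, D=e−e_prev≈-0.734401; u=0·(-0.096849)+5/4·(-1.142848)+1·(-0.734401)≈-2.162961; next y=3/5·(-1.903151)+1/2·(-2.162961)≈-2.223371
n=7: y≈-2.223371, sp=-2, e=sp−y≈0.223371; I≈-0.919477, D=e−e_prev≈0.320220; u=0·0.223371+5/4·(-0.919477)+1·0.320220≈-0.829126; next y=3/5·(-2.223371)+1/2·(-0.829126)≈-1.748586
n=8: y≈-1.748586, sp=-2, e=sp−y≈-0.251414; I≈-1.170891, D=e−e_prev≈-0.474785; u=0·(-0.251414)+5/4·(-1.170891)+1·(-0.474785)≈-1.938399; next y=3/5·(-1.748586)+1/2·(-1.938399)≈-2.018351
n=9: y≈-2.018351, sp=-2, e=sp−y≈0.018351; I≈-1.152540, D=e−e_prev≈0.269765; u=0·0.018351+5/4·(-1.152540)+1·0.269765≈-1.170910; next y=3/5·(-2.018351)+1/2·(-1.170910)≈-1.796466
n=10: y≈-1.796466, sp=-2, e=sp−y≈-0.203534; I≈-1.356075, D=e−e_prev≈-0.221885; u=0·(-0.203534)+5/4·(-1.356075)+1·(-0.221885)≈-1.916979; next y=3/5·(-1.796466)+1/2·(-1.916979)≈-2.036369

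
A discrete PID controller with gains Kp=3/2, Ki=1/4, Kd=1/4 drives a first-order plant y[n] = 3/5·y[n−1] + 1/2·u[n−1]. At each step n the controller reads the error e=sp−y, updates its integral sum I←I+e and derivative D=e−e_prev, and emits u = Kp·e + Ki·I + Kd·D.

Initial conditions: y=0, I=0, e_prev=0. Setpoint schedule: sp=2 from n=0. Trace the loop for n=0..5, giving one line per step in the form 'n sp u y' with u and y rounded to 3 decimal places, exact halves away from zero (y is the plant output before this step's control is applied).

(exact arithmetic carried between steps; '≈' marks a value shown rounded to 6 d.p. or computed from one; I and e_prev carry over from the previous line; the table rounds u and y to 3 d.p., halves away from zero)
n=0: y=0, sp=2, e=sp−y=2; I=2, D=e−e_prev=2; u=3/2·2+1/4·2+1/4·2=4; next y=3/5·0+1/2·4=2
n=1: y=2, sp=2, e=sp−y=0; I=2, D=e−e_prev=-2; u=3/2·0+1/4·2+1/4·(-2)=0; next y=3/5·2+1/2·0=1.2
n=2: y=1.2, sp=2, e=sp−y=0.8; I=2.8, D=e−e_prev=0.8; u=3/2·0.8+1/4·2.8+1/4·0.8=2.1; next y=3/5·1.2+1/2·2.1=1.77
n=3: y=1.77, sp=2, e=sp−y=0.23; I=3.03, D=e−e_prev=-0.57; u=3/2·0.23+1/4·3.03+1/4·(-0.57)=0.96; next y=3/5·1.77+1/2·0.96=1.542
n=4: y=1.542, sp=2, e=sp−y=0.458; I=3.488, D=e−e_prev=0.228; u=3/2·0.458+1/4·3.488+1/4·0.228=1.616; next y=3/5·1.542+1/2·1.616=1.7332
n=5: y=1.7332, sp=2, e=sp−y=0.2668; I=3.7548, D=e−e_prev=-0.1912; u=3/2·0.2668+1/4·3.7548+1/4·(-0.1912)=1.2911; next y=3/5·1.7332+1/2·1.2911=1.68547

0 2 4.000 0.000
1 2 0.000 2.000
2 2 2.100 1.200
3 2 0.960 1.770
4 2 1.616 1.542
5 2 1.291 1.733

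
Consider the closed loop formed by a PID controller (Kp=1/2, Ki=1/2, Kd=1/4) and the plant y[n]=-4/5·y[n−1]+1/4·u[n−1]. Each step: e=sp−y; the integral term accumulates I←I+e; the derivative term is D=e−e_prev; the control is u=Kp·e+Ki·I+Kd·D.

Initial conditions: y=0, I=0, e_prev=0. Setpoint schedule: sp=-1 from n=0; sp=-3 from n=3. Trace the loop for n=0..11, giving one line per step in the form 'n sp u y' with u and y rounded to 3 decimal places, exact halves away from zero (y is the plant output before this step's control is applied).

(exact arithmetic carried between steps; '≈' marks a value shown rounded to 6 d.p. or computed from one; I and e_prev carry over from the previous line; the table rounds u and y to 3 d.p., halves away from zero)
n=0: y=0, sp=-1, e=sp−y=-1; I=-1, D=e−e_prev=-1; u=1/2·(-1)+1/2·(-1)+1/4·(-1)=-1.25; next y=-4/5·0+1/4·(-1.25)=-0.3125
n=1: y=-0.3125, sp=-1, e=sp−y=-0.6875; I=-1.6875, D=e−e_prev=0.3125; u=1/2·(-0.6875)+1/2·(-1.6875)+1/4·0.3125=-1.109375; next y=-4/5·(-0.3125)+1/4·(-1.109375)≈-0.027344
n=2: y≈-0.027344, sp=-1, e=sp−y≈-0.972656; I≈-2.660156, D=e−e_prev≈-0.285156; u=1/2·(-0.972656)+1/2·(-2.660156)+1/4·(-0.285156)≈-1.887695; next y=-4/5·(-0.027344)+1/4·(-1.887695)≈-0.450049
n=3: y≈-0.450049, sp=-3, e=sp−y≈-2.549951; I≈-5.210107, D=e−e_prev≈-1.577295; u=1/2·(-2.549951)+1/2·(-5.210107)+1/4·(-1.577295)≈-4.274353; next y=-4/5·(-0.450049)+1/4·(-4.274353)≈-0.708549
n=4: y≈-0.708549, sp=-3, e=sp−y≈-2.291451; I≈-7.501558, D=e−e_prev≈0.258500; u=1/2·(-2.291451)+1/2·(-7.501558)+1/4·0.258500≈-4.831879; next y=-4/5·(-0.708549)+1/4·(-4.831879)≈-0.641131
n=5: y≈-0.641131, sp=-3, e=sp−y≈-2.358869; I≈-9.860428, D=e−e_prev≈-0.067419; u=1/2·(-2.358869)+1/2·(-9.860428)+1/4·(-0.067419)≈-6.126503; next y=-4/5·(-0.641131)+1/4·(-6.126503)≈-1.018721
n=6: y≈-1.018721, sp=-3, e=sp−y≈-1.981279; I≈-11.841706, D=e−e_prev≈0.377591; u=1/2·(-1.981279)+1/2·(-11.841706)+1/4·0.377591≈-6.817095; next y=-4/5·(-1.018721)+1/4·(-6.817095)≈-0.889297
n=7: y≈-0.889297, sp=-3, e=sp−y≈-2.110703; I≈-13.952410, D=e−e_prev≈-0.129425; u=1/2·(-2.110703)+1/2·(-13.952410)+1/4·(-0.129425)≈-8.063913; next y=-4/5·(-0.889297)+1/4·(-8.063913)≈-1.304541
n=8: y≈-1.304541, sp=-3, e=sp−y≈-1.695459; I≈-15.647869, D=e−e_prev≈0.415244; u=1/2·(-1.695459)+1/2·(-15.647869)+1/4·0.415244≈-8.567853; next y=-4/5·(-1.304541)+1/4·(-8.567853)≈-1.098330
n=9: y≈-1.098330, sp=-3, e=sp−y≈-1.901670; I≈-17.549538, D=e−e_prev≈-0.206211; u=1/2·(-1.901670)+1/2·(-17.549538)+1/4·(-0.206211)≈-9.777157; next y=-4/5·(-1.098330)+1/4·(-9.777157)≈-1.565625
n=10: y≈-1.565625, sp=-3, e=sp−y≈-1.434375; I≈-18.983914, D=e−e_prev≈0.467294; u=1/2·(-1.434375)+1/2·(-18.983914)+1/4·0.467294≈-10.092321; next y=-4/5·(-1.565625)+1/4·(-10.092321)≈-1.270580
n=11: y≈-1.270580, sp=-3, e=sp−y≈-1.729420; I≈-20.713333, D=e−e_prev≈-0.295044; u=1/2·(-1.729420)+1/2·(-20.713333)+1/4·(-0.295044)≈-11.295138; next y=-4/5·(-1.270580)+1/4·(-11.295138)≈-1.807320

0 -1 -1.250 0.000
1 -1 -1.109 -0.313
2 -1 -1.888 -0.027
3 -3 -4.274 -0.450
4 -3 -4.832 -0.709
5 -3 -6.127 -0.641
6 -3 -6.817 -1.019
7 -3 -8.064 -0.889
8 -3 -8.568 -1.305
9 -3 -9.777 -1.098
10 -3 -10.092 -1.566
11 -3 -11.295 -1.271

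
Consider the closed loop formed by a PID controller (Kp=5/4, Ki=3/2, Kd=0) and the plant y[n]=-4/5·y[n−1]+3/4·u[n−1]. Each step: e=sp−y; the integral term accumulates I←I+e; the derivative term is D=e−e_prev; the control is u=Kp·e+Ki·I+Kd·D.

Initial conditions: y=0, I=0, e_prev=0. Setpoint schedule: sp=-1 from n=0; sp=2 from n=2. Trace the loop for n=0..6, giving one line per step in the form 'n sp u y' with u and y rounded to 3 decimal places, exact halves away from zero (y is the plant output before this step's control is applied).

(exact arithmetic carried between steps; '≈' marks a value shown rounded to 6 d.p. or computed from one; I and e_prev carry over from the previous line; the table rounds u and y to 3 d.p., halves away from zero)
n=0: y=0, sp=-1, e=sp−y=-1; I=-1, D=e−e_prev=-1; u=5/4·(-1)+3/2·(-1)+0·(-1)=-2.75; next y=-4/5·0+3/4·(-2.75)=-2.0625
n=1: y=-2.0625, sp=-1, e=sp−y=1.0625; I=0.0625, D=e−e_prev=2.0625; u=5/4·1.0625+3/2·0.0625+0·2.0625=1.421875; next y=-4/5·(-2.0625)+3/4·1.421875≈2.716406
n=2: y≈2.716406, sp=2, e=sp−y≈-0.716406; I≈-0.653906, D=e−e_prev≈-1.778906; u=5/4·(-0.716406)+3/2·(-0.653906)+0·(-1.778906)≈-1.876367; next y=-4/5·2.716406+3/4·(-1.876367)≈-3.580400
n=3: y≈-3.580400, sp=2, e=sp−y≈5.580400; I≈4.926494, D=e−e_prev≈6.296807; u=5/4·5.580400+3/2·4.926494+0·6.296807≈14.365242; next y=-4/5·(-3.580400)+3/4·14.365242≈13.638252
n=4: y≈13.638252, sp=2, e=sp−y≈-11.638252; I≈-6.711757, D=e−e_prev≈-17.218652; u=5/4·(-11.638252)+3/2·(-6.711757)+0·(-17.218652)≈-24.615451; next y=-4/5·13.638252+3/4·(-24.615451)≈-29.372189
n=5: y≈-29.372189, sp=2, e=sp−y≈31.372189; I≈24.660432, D=e−e_prev≈43.010441; u=5/4·31.372189+3/2·24.660432+0·43.010441≈76.205884; next y=-4/5·(-29.372189)+3/4·76.205884≈80.652165
n=6: y≈80.652165, sp=2, e=sp−y≈-78.652165; I≈-53.991733, D=e−e_prev≈-110.024354; u=5/4·(-78.652165)+3/2·(-53.991733)+0·(-110.024354)≈-179.302805; next y=-4/5·80.652165+3/4·(-179.302805)≈-198.998835

0 -1 -2.750 0.000
1 -1 1.422 -2.063
2 2 -1.876 2.716
3 2 14.365 -3.580
4 2 -24.615 13.638
5 2 76.206 -29.372
6 2 -179.303 80.652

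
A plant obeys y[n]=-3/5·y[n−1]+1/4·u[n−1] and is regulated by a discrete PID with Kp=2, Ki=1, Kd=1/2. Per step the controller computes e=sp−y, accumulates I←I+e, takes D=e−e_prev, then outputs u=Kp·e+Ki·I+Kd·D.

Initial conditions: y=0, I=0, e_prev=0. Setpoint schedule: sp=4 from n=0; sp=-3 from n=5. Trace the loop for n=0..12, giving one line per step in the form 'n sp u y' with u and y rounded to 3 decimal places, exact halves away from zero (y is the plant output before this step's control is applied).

0 4 14.000 0.000
1 4 3.750 3.500
2 4 22.319 -1.163
3 4 -0.889 6.277
4 4 36.484 -3.989
5 -3 -39.420 11.514
6 -3 56.289 -16.763
7 -3 -87.214 24.130
8 -3 117.544 -36.282
9 -3 -185.408 51.155
10 -3 252.855 -77.045
11 -3 -389.900 109.441
12 -3 544.933 -163.140

(exact arithmetic carried between steps; '≈' marks a value shown rounded to 6 d.p. or computed from one; I and e_prev carry over from the previous line; the table rounds u and y to 3 d.p., halves away from zero)
n=0: y=0, sp=4, e=sp−y=4; I=4, D=e−e_prev=4; u=2·4+1·4+1/2·4=14; next y=-3/5·0+1/4·14=3.5
n=1: y=3.5, sp=4, e=sp−y=0.5; I=4.5, D=e−e_prev=-3.5; u=2·0.5+1·4.5+1/2·(-3.5)=3.75; next y=-3/5·3.5+1/4·3.75=-1.1625
n=2: y=-1.1625, sp=4, e=sp−y=5.1625; I=9.6625, D=e−e_prev=4.6625; u=2·5.1625+1·9.6625+1/2·4.6625=22.31875; next y=-3/5·(-1.1625)+1/4·22.31875≈6.277188
n=3: y≈6.277188, sp=4, e=sp−y≈-2.277188; I≈7.385313, D=e−e_prev≈-7.439688; u=2·(-2.277188)+1·7.385313+1/2·(-7.439688)≈-0.888906; next y=-3/5·6.277188+1/4·(-0.888906)≈-3.988539
n=4: y≈-3.988539, sp=4, e=sp−y≈7.988539; I≈15.373852, D=e−e_prev≈10.265727; u=2·7.988539+1·15.373852+1/2·10.265727≈36.483793; next y=-3/5·(-3.988539)+1/4·36.483793≈11.514072
n=5: y≈11.514072, sp=-3, e=sp−y≈-14.514072; I≈0.859780, D=e−e_prev≈-22.502611; u=2·(-14.514072)+1·0.859780+1/2·(-22.502611)≈-39.419669; next y=-3/5·11.514072+1/4·(-39.419669)≈-16.763360
n=6: y≈-16.763360, sp=-3, e=sp−y≈13.763360; I≈14.623140, D=e−e_prev≈28.277432; u=2·13.763360+1·14.623140+1/2·28.277432≈56.288576; next y=-3/5·(-16.763360)+1/4·56.288576≈24.130160
n=7: y≈24.130160, sp=-3, e=sp−y≈-27.130160; I≈-12.507020, D=e−e_prev≈-40.893520; u=2·(-27.130160)+1·(-12.507020)+1/2·(-40.893520)≈-87.214101; next y=-3/5·24.130160+1/4·(-87.214101)≈-36.281621
n=8: y≈-36.281621, sp=-3, e=sp−y≈33.281621; I≈20.774601, D=e−e_prev≈60.411782; u=2·33.281621+1·20.774601+1/2·60.411782≈117.543735; next y=-3/5·(-36.281621)+1/4·117.543735≈51.154907
n=9: y≈51.154907, sp=-3, e=sp−y≈-54.154907; I≈-33.380305, D=e−e_prev≈-87.436528; u=2·(-54.154907)+1·(-33.380305)+1/2·(-87.436528)≈-185.408382; next y=-3/5·51.154907+1/4·(-185.408382)≈-77.045039
n=10: y≈-77.045039, sp=-3, e=sp−y≈74.045039; I≈40.664734, D=e−e_prev≈128.199946; u=2·74.045039+1·40.664734+1/2·128.199946≈252.854786; next y=-3/5·(-77.045039)+1/4·252.854786≈109.440720
n=11: y≈109.440720, sp=-3, e=sp−y≈-112.440720; I≈-71.775986, D=e−e_prev≈-186.485760; u=2·(-112.440720)+1·(-71.775986)+1/2·(-186.485760)≈-389.900306; next y=-3/5·109.440720+1/4·(-389.900306)≈-163.139509
n=12: y≈-163.139509, sp=-3, e=sp−y≈160.139509; I≈88.363523, D=e−e_prev≈272.580229; u=2·160.139509+1·88.363523+1/2·272.580229≈544.932655; next y=-3/5·(-163.139509)+1/4·544.932655≈234.116869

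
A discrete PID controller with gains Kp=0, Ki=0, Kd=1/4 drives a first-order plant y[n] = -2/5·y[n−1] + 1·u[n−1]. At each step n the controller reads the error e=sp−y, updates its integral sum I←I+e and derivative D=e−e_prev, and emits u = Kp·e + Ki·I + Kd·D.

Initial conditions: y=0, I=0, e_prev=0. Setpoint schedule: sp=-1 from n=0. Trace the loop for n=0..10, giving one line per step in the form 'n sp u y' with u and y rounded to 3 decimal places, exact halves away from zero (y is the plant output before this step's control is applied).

(exact arithmetic carried between steps; '≈' marks a value shown rounded to 6 d.p. or computed from one; I and e_prev carry over from the previous line; the table rounds u and y to 3 d.p., halves away from zero)
n=0: y=0, sp=-1, e=sp−y=-1; I=-1, D=e−e_prev=-1; u=0·(-1)+0·(-1)+1/4·(-1)=-0.25; next y=-2/5·0+1·(-0.25)=-0.25
n=1: y=-0.25, sp=-1, e=sp−y=-0.75; I=-1.75, D=e−e_prev=0.25; u=0·(-0.75)+0·(-1.75)+1/4·0.25=0.0625; next y=-2/5·(-0.25)+1·0.0625=0.1625
n=2: y=0.1625, sp=-1, e=sp−y=-1.1625; I=-2.9125, D=e−e_prev=-0.4125; u=0·(-1.1625)+0·(-2.9125)+1/4·(-0.4125)=-0.103125; next y=-2/5·0.1625+1·(-0.103125)=-0.168125
n=3: y=-0.168125, sp=-1, e=sp−y=-0.831875; I=-3.744375, D=e−e_prev=0.330625; u=0·(-0.831875)+0·(-3.744375)+1/4·0.330625≈0.082656; next y=-2/5·(-0.168125)+1·0.082656≈0.149906
n=4: y≈0.149906, sp=-1, e=sp−y≈-1.149906; I≈-4.894281, D=e−e_prev≈-0.318031; u=0·(-1.149906)+0·(-4.894281)+1/4·(-0.318031)≈-0.079508; next y=-2/5·0.149906+1·(-0.079508)≈-0.139470
n=5: y≈-0.139470, sp=-1, e=sp−y≈-0.860530; I≈-5.754811, D=e−e_prev≈0.289377; u=0·(-0.860530)+0·(-5.754811)+1/4·0.289377≈0.072344; next y=-2/5·(-0.139470)+1·0.072344≈0.128132
n=6: y≈0.128132, sp=-1, e=sp−y≈-1.128132; I≈-6.882943, D=e−e_prev≈-0.267603; u=0·(-1.128132)+0·(-6.882943)+1/4·(-0.267603)≈-0.066901; next y=-2/5·0.128132+1·(-0.066901)≈-0.118154
n=7: y≈-0.118154, sp=-1, e=sp−y≈-0.881846; I≈-7.764790, D=e−e_prev≈0.246286; u=0·(-0.881846)+0·(-7.764790)+1/4·0.246286≈0.061571; next y=-2/5·(-0.118154)+1·0.061571≈0.108833
n=8: y≈0.108833, sp=-1, e=sp−y≈-1.108833; I≈-8.873623, D=e−e_prev≈-0.226986; u=0·(-1.108833)+0·(-8.873623)+1/4·(-0.226986)≈-0.056747; next y=-2/5·0.108833+1·(-0.056747)≈-0.100280
n=9: y≈-0.100280, sp=-1, e=sp−y≈-0.899720; I≈-9.773343, D=e−e_prev≈0.209113; u=0·(-0.899720)+0·(-9.773343)+1/4·0.209113≈0.052278; next y=-2/5·(-0.100280)+1·0.052278≈0.092390
n=10: y≈0.092390, sp=-1, e=sp−y≈-1.092390; I≈-10.865733, D=e−e_prev≈-0.192670; u=0·(-1.092390)+0·(-10.865733)+1/4·(-0.192670)≈-0.048167; next y=-2/5·0.092390+1·(-0.048167)≈-0.085123

0 -1 -0.250 0.000
1 -1 0.063 -0.250
2 -1 -0.103 0.163
3 -1 0.083 -0.168
4 -1 -0.080 0.150
5 -1 0.072 -0.139
6 -1 -0.067 0.128
7 -1 0.062 -0.118
8 -1 -0.057 0.109
9 -1 0.052 -0.100
10 -1 -0.048 0.092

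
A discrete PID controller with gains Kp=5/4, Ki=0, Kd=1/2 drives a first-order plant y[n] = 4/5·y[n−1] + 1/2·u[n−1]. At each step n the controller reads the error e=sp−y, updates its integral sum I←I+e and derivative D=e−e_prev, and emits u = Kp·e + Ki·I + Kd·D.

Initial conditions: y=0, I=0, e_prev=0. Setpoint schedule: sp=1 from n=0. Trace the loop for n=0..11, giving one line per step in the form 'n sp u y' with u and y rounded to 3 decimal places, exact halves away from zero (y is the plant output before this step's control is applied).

(exact arithmetic carried between steps; '≈' marks a value shown rounded to 6 d.p. or computed from one; I and e_prev carry over from the previous line; the table rounds u and y to 3 d.p., halves away from zero)
n=0: y=0, sp=1, e=sp−y=1; I=1, D=e−e_prev=1; u=5/4·1+0·1+1/2·1=1.75; next y=4/5·0+1/2·1.75=0.875
n=1: y=0.875, sp=1, e=sp−y=0.125; I=1.125, D=e−e_prev=-0.875; u=5/4·0.125+0·1.125+1/2·(-0.875)=-0.28125; next y=4/5·0.875+1/2·(-0.28125)=0.559375
n=2: y=0.559375, sp=1, e=sp−y=0.440625; I=1.565625, D=e−e_prev=0.315625; u=5/4·0.440625+0·1.565625+1/2·0.315625≈0.708594; next y=4/5·0.559375+1/2·0.708594≈0.801797
n=3: y≈0.801797, sp=1, e=sp−y≈0.198203; I≈1.763828, D=e−e_prev≈-0.242422; u=5/4·0.198203+0·1.763828+1/2·(-0.242422)≈0.126543; next y=4/5·0.801797+1/2·0.126543≈0.704709
n=4: y≈0.704709, sp=1, e=sp−y≈0.295291; I≈2.059119, D=e−e_prev≈0.097088; u=5/4·0.295291+0·2.059119+1/2·0.097088≈0.417658; next y=4/5·0.704709+1/2·0.417658≈0.772596
n=5: y≈0.772596, sp=1, e=sp−y≈0.227404; I≈2.286523, D=e−e_prev≈-0.067887; u=5/4·0.227404+0·2.286523+1/2·(-0.067887)≈0.250311; next y=4/5·0.772596+1/2·0.250311≈0.743233
n=6: y≈0.743233, sp=1, e=sp−y≈0.256767; I≈2.543291, D=e−e_prev≈0.029364; u=5/4·0.256767+0·2.543291+1/2·0.029364≈0.335641; next y=4/5·0.743233+1/2·0.335641≈0.762407
n=7: y≈0.762407, sp=1, e=sp−y≈0.237593; I≈2.780884, D=e−e_prev≈-0.019174; u=5/4·0.237593+0·2.780884+1/2·(-0.019174)≈0.287405; next y=4/5·0.762407+1/2·0.287405≈0.753628
n=8: y≈0.753628, sp=1, e=sp−y≈0.246372; I≈3.027256, D=e−e_prev≈0.008779; u=5/4·0.246372+0·3.027256+1/2·0.008779≈0.312355; next y=4/5·0.753628+1/2·0.312355≈0.759080
n=9: y≈0.759080, sp=1, e=sp−y≈0.240920; I≈3.268177, D=e−e_prev≈-0.005452; u=5/4·0.240920+0·3.268177+1/2·(-0.005452)≈0.298425; next y=4/5·0.759080+1/2·0.298425≈0.756476
n=10: y≈0.756476, sp=1, e=sp−y≈0.243524; I≈3.511701, D=e−e_prev≈0.002604; u=5/4·0.243524+0·3.511701+1/2·0.002604≈0.305707; next y=4/5·0.756476+1/2·0.305707≈0.758034
n=11: y≈0.758034, sp=1, e=sp−y≈0.241966; I≈3.753667, D=e−e_prev≈-0.001558; u=5/4·0.241966+0·3.753667+1/2·(-0.001558)≈0.301678; next y=4/5·0.758034+1/2·0.301678≈0.757266

0 1 1.750 0.000
1 1 -0.281 0.875
2 1 0.709 0.559
3 1 0.127 0.802
4 1 0.418 0.705
5 1 0.250 0.773
6 1 0.336 0.743
7 1 0.287 0.762
8 1 0.312 0.754
9 1 0.298 0.759
10 1 0.306 0.756
11 1 0.302 0.758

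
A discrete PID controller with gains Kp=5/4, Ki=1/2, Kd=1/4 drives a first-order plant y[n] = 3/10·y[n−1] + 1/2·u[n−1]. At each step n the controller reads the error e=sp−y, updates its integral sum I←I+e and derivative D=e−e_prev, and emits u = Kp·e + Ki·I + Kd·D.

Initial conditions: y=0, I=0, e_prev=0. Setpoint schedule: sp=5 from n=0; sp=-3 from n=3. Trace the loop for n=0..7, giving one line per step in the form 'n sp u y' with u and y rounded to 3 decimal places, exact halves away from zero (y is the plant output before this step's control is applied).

0 5 10.000 0.000
1 5 1.250 5.000
2 5 8.250 2.125
3 -3 -12.306 4.763
4 -3 5.446 -4.724
5 -3 -8.124 1.306
6 -3 1.182 -3.670
7 -3 -6.047 -0.510

(exact arithmetic carried between steps; '≈' marks a value shown rounded to 6 d.p. or computed from one; I and e_prev carry over from the previous line; the table rounds u and y to 3 d.p., halves away from zero)
n=0: y=0, sp=5, e=sp−y=5; I=5, D=e−e_prev=5; u=5/4·5+1/2·5+1/4·5=10; next y=3/10·0+1/2·10=5
n=1: y=5, sp=5, e=sp−y=0; I=5, D=e−e_prev=-5; u=5/4·0+1/2·5+1/4·(-5)=1.25; next y=3/10·5+1/2·1.25=2.125
n=2: y=2.125, sp=5, e=sp−y=2.875; I=7.875, D=e−e_prev=2.875; u=5/4·2.875+1/2·7.875+1/4·2.875=8.25; next y=3/10·2.125+1/2·8.25=4.7625
n=3: y=4.7625, sp=-3, e=sp−y=-7.7625; I=0.1125, D=e−e_prev=-10.6375; u=5/4·(-7.7625)+1/2·0.1125+1/4·(-10.6375)=-12.30625; next y=3/10·4.7625+1/2·(-12.30625)=-4.724375
n=4: y=-4.724375, sp=-3, e=sp−y=1.724375; I=1.836875, D=e−e_prev=9.486875; u=5/4·1.724375+1/2·1.836875+1/4·9.486875=5.445625; next y=3/10·(-4.724375)+1/2·5.445625=1.3055
n=5: y=1.3055, sp=-3, e=sp−y=-4.3055; I=-2.468625, D=e−e_prev=-6.029875; u=5/4·(-4.3055)+1/2·(-2.468625)+1/4·(-6.029875)≈-8.123656; next y=3/10·1.3055+1/2·(-8.123656)≈-3.670178
n=6: y≈-3.670178, sp=-3, e=sp−y≈0.670178; I≈-1.798447, D=e−e_prev≈4.975678; u=5/4·0.670178+1/2·(-1.798447)+1/4·4.975678≈1.182419; next y=3/10·(-3.670178)+1/2·1.182419≈-0.509844
n=7: y≈-0.509844, sp=-3, e=sp−y≈-2.490156; I≈-4.288603, D=e−e_prev≈-3.160334; u=5/4·(-2.490156)+1/2·(-4.288603)+1/4·(-3.160334)≈-6.047080; next y=3/10·(-0.509844)+1/2·(-6.047080)≈-3.176493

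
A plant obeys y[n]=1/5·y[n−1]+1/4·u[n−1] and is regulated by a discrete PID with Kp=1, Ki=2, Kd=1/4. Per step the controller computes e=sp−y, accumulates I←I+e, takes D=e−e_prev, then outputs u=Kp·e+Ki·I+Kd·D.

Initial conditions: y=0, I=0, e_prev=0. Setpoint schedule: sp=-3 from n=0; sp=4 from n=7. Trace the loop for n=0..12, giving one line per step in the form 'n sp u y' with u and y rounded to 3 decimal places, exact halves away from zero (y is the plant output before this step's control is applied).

0 -3 -9.750 0.000
1 -3 -7.078 -2.438
2 -3 -9.399 -2.257
3 -3 -9.071 -2.801
4 -3 -9.518 -2.828
5 -3 -9.488 -2.945
6 -3 -9.575 -2.961
7 4 13.174 -2.986
8 4 6.922 2.696
9 4 12.336 2.270
10 4 11.568 3.538
11 4 12.609 3.600
12 4 12.539 3.872

(exact arithmetic carried between steps; '≈' marks a value shown rounded to 6 d.p. or computed from one; I and e_prev carry over from the previous line; the table rounds u and y to 3 d.p., halves away from zero)
n=0: y=0, sp=-3, e=sp−y=-3; I=-3, D=e−e_prev=-3; u=1·(-3)+2·(-3)+1/4·(-3)=-9.75; next y=1/5·0+1/4·(-9.75)=-2.4375
n=1: y=-2.4375, sp=-3, e=sp−y=-0.5625; I=-3.5625, D=e−e_prev=2.4375; u=1·(-0.5625)+2·(-3.5625)+1/4·2.4375=-7.078125; next y=1/5·(-2.4375)+1/4·(-7.078125)≈-2.257031
n=2: y≈-2.257031, sp=-3, e=sp−y≈-0.742969; I≈-4.305469, D=e−e_prev≈-0.180469; u=1·(-0.742969)+2·(-4.305469)+1/4·(-0.180469)≈-9.399023; next y=1/5·(-2.257031)+1/4·(-9.399023)≈-2.801162
n=3: y≈-2.801162, sp=-3, e=sp−y≈-0.198838; I≈-4.504307, D=e−e_prev≈0.544131; u=1·(-0.198838)+2·(-4.504307)+1/4·0.544131≈-9.071418; next y=1/5·(-2.801162)+1/4·(-9.071418)≈-2.828087
n=4: y≈-2.828087, sp=-3, e=sp−y≈-0.171913; I≈-4.676220, D=e−e_prev≈0.026925; u=1·(-0.171913)+2·(-4.676220)+1/4·0.026925≈-9.517621; next y=1/5·(-2.828087)+1/4·(-9.517621)≈-2.945023
n=5: y≈-2.945023, sp=-3, e=sp−y≈-0.054977; I≈-4.731197, D=e−e_prev≈0.116936; u=1·(-0.054977)+2·(-4.731197)+1/4·0.116936≈-9.488137; next y=1/5·(-2.945023)+1/4·(-9.488137)≈-2.961039
n=6: y≈-2.961039, sp=-3, e=sp−y≈-0.038961; I≈-4.770158, D=e−e_prev≈0.016016; u=1·(-0.038961)+2·(-4.770158)+1/4·0.016016≈-9.575273; next y=1/5·(-2.961039)+1/4·(-9.575273)≈-2.986026
n=7: y≈-2.986026, sp=4, e=sp−y≈6.986026; I≈2.215868, D=e−e_prev≈7.024987; u=1·6.986026+2·2.215868+1/4·7.024987≈13.174009; next y=1/5·(-2.986026)+1/4·13.174009≈2.696297
n=8: y≈2.696297, sp=4, e=sp−y≈1.303703; I≈3.519571, D=e−e_prev≈-5.682323; u=1·1.303703+2·3.519571+1/4·(-5.682323)≈6.922264; next y=1/5·2.696297+1/4·6.922264≈2.269825
n=9: y≈2.269825, sp=4, e=sp−y≈1.730175; I≈5.249746, D=e−e_prev≈0.426472; u=1·1.730175+2·5.249746+1/4·0.426472≈12.336284; next y=1/5·2.269825+1/4·12.336284≈3.538036
n=10: y≈3.538036, sp=4, e=sp−y≈0.461964; I≈5.711710, D=e−e_prev≈-1.268211; u=1·0.461964+2·5.711710+1/4·(-1.268211)≈11.568331; next y=1/5·3.538036+1/4·11.568331≈3.599690
n=11: y≈3.599690, sp=4, e=sp−y≈0.400310; I≈6.112020, D=e−e_prev≈-0.061654; u=1·0.400310+2·6.112020+1/4·(-0.061654)≈12.608936; next y=1/5·3.599690+1/4·12.608936≈3.872172
n=12: y≈3.872172, sp=4, e=sp−y≈0.127828; I≈6.239848, D=e−e_prev≈-0.272482; u=1·0.127828+2·6.239848+1/4·(-0.272482)≈12.539403; next y=1/5·3.872172+1/4·12.539403≈3.909285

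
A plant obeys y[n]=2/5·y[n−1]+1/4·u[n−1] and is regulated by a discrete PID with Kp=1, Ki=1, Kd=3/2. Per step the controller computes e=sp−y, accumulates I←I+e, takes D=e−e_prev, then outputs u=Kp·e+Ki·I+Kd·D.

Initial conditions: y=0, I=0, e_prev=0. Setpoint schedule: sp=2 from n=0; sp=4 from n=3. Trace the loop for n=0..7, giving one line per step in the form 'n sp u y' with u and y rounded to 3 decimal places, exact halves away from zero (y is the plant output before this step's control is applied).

(exact arithmetic carried between steps; '≈' marks a value shown rounded to 6 d.p. or computed from one; I and e_prev carry over from the previous line; the table rounds u and y to 3 d.p., halves away from zero)
n=0: y=0, sp=2, e=sp−y=2; I=2, D=e−e_prev=2; u=1·2+1·2+3/2·2=7; next y=2/5·0+1/4·7=1.75
n=1: y=1.75, sp=2, e=sp−y=0.25; I=2.25, D=e−e_prev=-1.75; u=1·0.25+1·2.25+3/2·(-1.75)=-0.125; next y=2/5·1.75+1/4·(-0.125)=0.66875
n=2: y=0.66875, sp=2, e=sp−y=1.33125; I=3.58125, D=e−e_prev=1.08125; u=1·1.33125+1·3.58125+3/2·1.08125=6.534375; next y=2/5·0.66875+1/4·6.534375≈1.901094
n=3: y≈1.901094, sp=4, e=sp−y≈2.098906; I≈5.680156, D=e−e_prev≈0.767656; u=1·2.098906+1·5.680156+3/2·0.767656≈8.930547; next y=2/5·1.901094+1/4·8.930547≈2.993074
n=4: y≈2.993074, sp=4, e=sp−y≈1.006926; I≈6.687082, D=e−e_prev≈-1.091980; u=1·1.006926+1·6.687082+3/2·(-1.091980)≈6.056037; next y=2/5·2.993074+1/4·6.056037≈2.711239
n=5: y≈2.711239, sp=4, e=sp−y≈1.288761; I≈7.975843, D=e−e_prev≈0.281835; u=1·1.288761+1·7.975843+3/2·0.281835≈9.687357; next y=2/5·2.711239+1/4·9.687357≈3.506335
n=6: y≈3.506335, sp=4, e=sp−y≈0.493665; I≈8.469508, D=e−e_prev≈-0.795096; u=1·0.493665+1·8.469508+3/2·(-0.795096)≈7.770530; next y=2/5·3.506335+1/4·7.770530≈3.345166
n=7: y≈3.345166, sp=4, e=sp−y≈0.654834; I≈9.124342, D=e−e_prev≈0.161168; u=1·0.654834+1·9.124342+3/2·0.161168≈10.020928; next y=2/5·3.345166+1/4·10.020928≈3.843299

0 2 7.000 0.000
1 2 -0.125 1.750
2 2 6.534 0.669
3 4 8.931 1.901
4 4 6.056 2.993
5 4 9.687 2.711
6 4 7.771 3.506
7 4 10.021 3.345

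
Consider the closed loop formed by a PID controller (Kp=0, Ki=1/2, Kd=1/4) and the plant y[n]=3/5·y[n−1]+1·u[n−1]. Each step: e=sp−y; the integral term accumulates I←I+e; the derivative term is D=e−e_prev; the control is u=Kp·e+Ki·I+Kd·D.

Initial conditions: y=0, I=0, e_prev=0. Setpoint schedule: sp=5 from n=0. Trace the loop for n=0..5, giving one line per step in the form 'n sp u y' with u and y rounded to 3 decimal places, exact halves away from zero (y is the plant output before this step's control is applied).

0 5 3.750 0.000
1 5 2.188 3.750
2 5 3.234 4.438
3 5 2.593 5.897
4 5 2.334 6.131
5 5 1.916 6.012

(exact arithmetic carried between steps; '≈' marks a value shown rounded to 6 d.p. or computed from one; I and e_prev carry over from the previous line; the table rounds u and y to 3 d.p., halves away from zero)
n=0: y=0, sp=5, e=sp−y=5; I=5, D=e−e_prev=5; u=0·5+1/2·5+1/4·5=3.75; next y=3/5·0+1·3.75=3.75
n=1: y=3.75, sp=5, e=sp−y=1.25; I=6.25, D=e−e_prev=-3.75; u=0·1.25+1/2·6.25+1/4·(-3.75)=2.1875; next y=3/5·3.75+1·2.1875=4.4375
n=2: y=4.4375, sp=5, e=sp−y=0.5625; I=6.8125, D=e−e_prev=-0.6875; u=0·0.5625+1/2·6.8125+1/4·(-0.6875)=3.234375; next y=3/5·4.4375+1·3.234375=5.896875
n=3: y=5.896875, sp=5, e=sp−y=-0.896875; I=5.915625, D=e−e_prev=-1.459375; u=0·(-0.896875)+1/2·5.915625+1/4·(-1.459375)≈2.592969; next y=3/5·5.896875+1·2.592969≈6.131094
n=4: y≈6.131094, sp=5, e=sp−y≈-1.131094; I≈4.784531, D=e−e_prev≈-0.234219; u=0·(-1.131094)+1/2·4.784531+1/4·(-0.234219)≈2.333711; next y=3/5·6.131094+1·2.333711≈6.012367
n=5: y≈6.012367, sp=5, e=sp−y≈-1.012367; I≈3.772164, D=e−e_prev≈0.118727; u=0·(-1.012367)+1/2·3.772164+1/4·0.118727≈1.915764; next y=3/5·6.012367+1·1.915764≈5.523184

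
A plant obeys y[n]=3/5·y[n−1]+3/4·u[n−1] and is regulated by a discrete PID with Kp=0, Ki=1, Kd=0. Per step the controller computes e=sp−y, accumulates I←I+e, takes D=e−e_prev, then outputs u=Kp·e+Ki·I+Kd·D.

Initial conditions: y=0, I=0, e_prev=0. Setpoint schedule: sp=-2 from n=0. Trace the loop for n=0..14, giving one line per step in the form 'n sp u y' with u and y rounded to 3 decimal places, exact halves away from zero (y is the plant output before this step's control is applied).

0 -2 -2.000 0.000
1 -2 -2.500 -1.500
2 -2 -1.725 -2.775
3 -2 -0.766 -2.959
4 -2 -0.416 -2.350
5 -2 -0.694 -1.722
6 -2 -1.140 -1.554
7 -2 -1.353 -1.788
8 -2 -1.266 -2.087
9 -2 -1.064 -2.201
10 -2 -0.945 -2.119
11 -2 -0.965 -1.980
12 -2 -1.053 -1.912
13 -2 -1.116 -1.937
14 -2 -1.117 -1.999

(exact arithmetic carried between steps; '≈' marks a value shown rounded to 6 d.p. or computed from one; I and e_prev carry over from the previous line; the table rounds u and y to 3 d.p., halves away from zero)
n=0: y=0, sp=-2, e=sp−y=-2; I=-2, D=e−e_prev=-2; u=0·(-2)+1·(-2)+0·(-2)=-2; next y=3/5·0+3/4·(-2)=-1.5
n=1: y=-1.5, sp=-2, e=sp−y=-0.5; I=-2.5, D=e−e_prev=1.5; u=0·(-0.5)+1·(-2.5)+0·1.5=-2.5; next y=3/5·(-1.5)+3/4·(-2.5)=-2.775
n=2: y=-2.775, sp=-2, e=sp−y=0.775; I=-1.725, D=e−e_prev=1.275; u=0·0.775+1·(-1.725)+0·1.275=-1.725; next y=3/5·(-2.775)+3/4·(-1.725)=-2.95875
n=3: y=-2.95875, sp=-2, e=sp−y=0.95875; I=-0.76625, D=e−e_prev=0.18375; u=0·0.95875+1·(-0.76625)+0·0.18375=-0.76625; next y=3/5·(-2.95875)+3/4·(-0.76625)≈-2.349938
n=4: y≈-2.349938, sp=-2, e=sp−y≈0.349938; I≈-0.416313, D=e−e_prev≈-0.608813; u=0·0.349938+1·(-0.416313)+0·(-0.608813)≈-0.416313; next y=3/5·(-2.349938)+3/4·(-0.416313)≈-1.722197
n=5: y≈-1.722197, sp=-2, e=sp−y≈-0.277803; I≈-0.694116, D=e−e_prev≈-0.627741; u=0·(-0.277803)+1·(-0.694116)+0·(-0.627741)≈-0.694116; next y=3/5·(-1.722197)+3/4·(-0.694116)≈-1.553905
n=6: y≈-1.553905, sp=-2, e=sp−y≈-0.446095; I≈-1.140211, D=e−e_prev≈-0.168292; u=0·(-0.446095)+1·(-1.140211)+0·(-0.168292)≈-1.140211; next y=3/5·(-1.553905)+3/4·(-1.140211)≈-1.787501
n=7: y≈-1.787501, sp=-2, e=sp−y≈-0.212499; I≈-1.352710, D=e−e_prev≈0.233596; u=0·(-0.212499)+1·(-1.352710)+0·0.233596≈-1.352710; next y=3/5·(-1.787501)+3/4·(-1.352710)≈-2.087033
n=8: y≈-2.087033, sp=-2, e=sp−y≈0.087033; I≈-1.265677, D=e−e_prev≈0.299532; u=0·0.087033+1·(-1.265677)+0·0.299532≈-1.265677; next y=3/5·(-2.087033)+3/4·(-1.265677)≈-2.201477
n=9: y≈-2.201477, sp=-2, e=sp−y≈0.201477; I≈-1.064199, D=e−e_prev≈0.114444; u=0·0.201477+1·(-1.064199)+0·0.114444≈-1.064199; next y=3/5·(-2.201477)+3/4·(-1.064199)≈-2.119036
n=10: y≈-2.119036, sp=-2, e=sp−y≈0.119036; I≈-0.945163, D=e−e_prev≈-0.082441; u=0·0.119036+1·(-0.945163)+0·(-0.082441)≈-0.945163; next y=3/5·(-2.119036)+3/4·(-0.945163)≈-1.980294
n=11: y≈-1.980294, sp=-2, e=sp−y≈-0.019706; I≈-0.964869, D=e−e_prev≈-0.138742; u=0·(-0.019706)+1·(-0.964869)+0·(-0.138742)≈-0.964869; next y=3/5·(-1.980294)+3/4·(-0.964869)≈-1.911828
n=12: y≈-1.911828, sp=-2, e=sp−y≈-0.088172; I≈-1.053041, D=e−e_prev≈-0.068466; u=0·(-0.088172)+1·(-1.053041)+0·(-0.068466)≈-1.053041; next y=3/5·(-1.911828)+3/4·(-1.053041)≈-1.936878
n=13: y≈-1.936878, sp=-2, e=sp−y≈-0.063122; I≈-1.116163, D=e−e_prev≈0.025049; u=0·(-0.063122)+1·(-1.116163)+0·0.025049≈-1.116163; next y=3/5·(-1.936878)+3/4·(-1.116163)≈-1.999249
n=14: y≈-1.999249, sp=-2, e=sp−y≈-0.000751; I≈-1.116914, D=e−e_prev≈0.062371; u=0·(-0.000751)+1·(-1.116914)+0·0.062371≈-1.116914; next y=3/5·(-1.999249)+3/4·(-1.116914)≈-2.037235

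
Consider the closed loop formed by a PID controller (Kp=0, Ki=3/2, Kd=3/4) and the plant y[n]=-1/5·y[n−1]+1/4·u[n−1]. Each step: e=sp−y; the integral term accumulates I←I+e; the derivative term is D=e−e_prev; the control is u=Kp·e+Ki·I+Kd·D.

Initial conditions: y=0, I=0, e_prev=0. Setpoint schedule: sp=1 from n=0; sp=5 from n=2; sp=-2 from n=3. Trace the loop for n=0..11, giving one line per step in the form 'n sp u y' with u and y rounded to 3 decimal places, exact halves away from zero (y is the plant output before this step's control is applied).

(exact arithmetic carried between steps; '≈' marks a value shown rounded to 6 d.p. or computed from one; I and e_prev carry over from the previous line; the table rounds u and y to 3 d.p., halves away from zero)
n=0: y=0, sp=1, e=sp−y=1; I=1, D=e−e_prev=1; u=0·1+3/2·1+3/4·1=2.25; next y=-1/5·0+1/4·2.25=0.5625
n=1: y=0.5625, sp=1, e=sp−y=0.4375; I=1.4375, D=e−e_prev=-0.5625; u=0·0.4375+3/2·1.4375+3/4·(-0.5625)=1.734375; next y=-1/5·0.5625+1/4·1.734375≈0.321094
n=2: y≈0.321094, sp=5, e=sp−y≈4.678906; I≈6.116406, D=e−e_prev≈4.241406; u=0·4.678906+3/2·6.116406+3/4·4.241406≈12.355664; next y=-1/5·0.321094+1/4·12.355664≈3.024697
n=3: y≈3.024697, sp=-2, e=sp−y≈-5.024697; I≈1.091709, D=e−e_prev≈-9.703604; u=0·(-5.024697)+3/2·1.091709+3/4·(-9.703604)≈-5.640139; next y=-1/5·3.024697+1/4·(-5.640139)≈-2.014974
n=4: y≈-2.014974, sp=-2, e=sp−y≈0.014974; I≈1.106683, D=e−e_prev≈5.039672; u=0·0.014974+3/2·1.106683+3/4·5.039672≈5.439778; next y=-1/5·(-2.014974)+1/4·5.439778≈1.762939
n=5: y≈1.762939, sp=-2, e=sp−y≈-3.762939; I≈-2.656256, D=e−e_prev≈-3.777914; u=0·(-3.762939)+3/2·(-2.656256)+3/4·(-3.777914)≈-6.817820; next y=-1/5·1.762939+1/4·(-6.817820)≈-2.057043
n=6: y≈-2.057043, sp=-2, e=sp−y≈0.057043; I≈-2.599213, D=e−e_prev≈3.819982; u=0·0.057043+3/2·(-2.599213)+3/4·3.819982≈-1.033833; next y=-1/5·(-2.057043)+1/4·(-1.033833)≈0.152950
n=7: y≈0.152950, sp=-2, e=sp−y≈-2.152950; I≈-4.752164, D=e−e_prev≈-2.209993; u=0·(-2.152950)+3/2·(-4.752164)+3/4·(-2.209993)≈-8.785740; next y=-1/5·0.152950+1/4·(-8.785740)≈-2.227025
n=8: y≈-2.227025, sp=-2, e=sp−y≈0.227025; I≈-4.525139, D=e−e_prev≈2.379975; u=0·0.227025+3/2·(-4.525139)+3/4·2.379975≈-5.002726; next y=-1/5·(-2.227025)+1/4·(-5.002726)≈-0.805277
n=9: y≈-0.805277, sp=-2, e=sp−y≈-1.194723; I≈-5.719862, D=e−e_prev≈-1.421749; u=0·(-1.194723)+3/2·(-5.719862)+3/4·(-1.421749)≈-9.646104; next y=-1/5·(-0.805277)+1/4·(-9.646104)≈-2.250471
n=10: y≈-2.250471, sp=-2, e=sp−y≈0.250471; I≈-5.469391, D=e−e_prev≈1.445194; u=0·0.250471+3/2·(-5.469391)+3/4·1.445194≈-7.120191; next y=-1/5·(-2.250471)+1/4·(-7.120191)≈-1.329954
n=11: y≈-1.329954, sp=-2, e=sp−y≈-0.670046; I≈-6.139438, D=e−e_prev≈-0.920517; u=0·(-0.670046)+3/2·(-6.139438)+3/4·(-0.920517)≈-9.899544; next y=-1/5·(-1.329954)+1/4·(-9.899544)≈-2.208895

0 1 2.250 0.000
1 1 1.734 0.563
2 5 12.356 0.321
3 -2 -5.640 3.025
4 -2 5.440 -2.015
5 -2 -6.818 1.763
6 -2 -1.034 -2.057
7 -2 -8.786 0.153
8 -2 -5.003 -2.227
9 -2 -9.646 -0.805
10 -2 -7.120 -2.250
11 -2 -9.900 -1.330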